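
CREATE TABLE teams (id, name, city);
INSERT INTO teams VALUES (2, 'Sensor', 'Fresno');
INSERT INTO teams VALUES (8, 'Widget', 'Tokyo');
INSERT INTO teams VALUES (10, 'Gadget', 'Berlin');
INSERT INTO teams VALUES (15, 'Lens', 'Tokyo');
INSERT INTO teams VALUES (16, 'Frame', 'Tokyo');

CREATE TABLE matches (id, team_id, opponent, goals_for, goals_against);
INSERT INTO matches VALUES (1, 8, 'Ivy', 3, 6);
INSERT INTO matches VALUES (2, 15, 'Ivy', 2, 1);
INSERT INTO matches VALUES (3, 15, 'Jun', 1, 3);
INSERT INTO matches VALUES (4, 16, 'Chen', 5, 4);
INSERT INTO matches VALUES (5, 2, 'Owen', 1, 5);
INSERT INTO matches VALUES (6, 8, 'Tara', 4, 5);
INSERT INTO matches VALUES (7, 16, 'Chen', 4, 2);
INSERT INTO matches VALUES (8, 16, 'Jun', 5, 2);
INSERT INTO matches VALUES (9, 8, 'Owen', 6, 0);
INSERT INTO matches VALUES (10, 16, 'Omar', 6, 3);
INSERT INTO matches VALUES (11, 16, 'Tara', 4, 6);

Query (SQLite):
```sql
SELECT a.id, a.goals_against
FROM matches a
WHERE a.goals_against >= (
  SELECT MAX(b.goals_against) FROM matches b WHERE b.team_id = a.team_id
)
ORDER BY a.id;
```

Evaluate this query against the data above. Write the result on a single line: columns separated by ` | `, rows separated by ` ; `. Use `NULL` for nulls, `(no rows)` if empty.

For each matches row a, compute MAX(goals_against) over rows sharing a.team_id.
Keep row a if a.goals_against >= that per-group MAX.
  team_id=2: MAX(goals_against) = 5
  team_id=8: MAX(goals_against) = 6
  team_id=15: MAX(goals_against) = 3
  team_id=16: MAX(goals_against) = 6

1 | 6 ; 3 | 3 ; 5 | 5 ; 11 | 6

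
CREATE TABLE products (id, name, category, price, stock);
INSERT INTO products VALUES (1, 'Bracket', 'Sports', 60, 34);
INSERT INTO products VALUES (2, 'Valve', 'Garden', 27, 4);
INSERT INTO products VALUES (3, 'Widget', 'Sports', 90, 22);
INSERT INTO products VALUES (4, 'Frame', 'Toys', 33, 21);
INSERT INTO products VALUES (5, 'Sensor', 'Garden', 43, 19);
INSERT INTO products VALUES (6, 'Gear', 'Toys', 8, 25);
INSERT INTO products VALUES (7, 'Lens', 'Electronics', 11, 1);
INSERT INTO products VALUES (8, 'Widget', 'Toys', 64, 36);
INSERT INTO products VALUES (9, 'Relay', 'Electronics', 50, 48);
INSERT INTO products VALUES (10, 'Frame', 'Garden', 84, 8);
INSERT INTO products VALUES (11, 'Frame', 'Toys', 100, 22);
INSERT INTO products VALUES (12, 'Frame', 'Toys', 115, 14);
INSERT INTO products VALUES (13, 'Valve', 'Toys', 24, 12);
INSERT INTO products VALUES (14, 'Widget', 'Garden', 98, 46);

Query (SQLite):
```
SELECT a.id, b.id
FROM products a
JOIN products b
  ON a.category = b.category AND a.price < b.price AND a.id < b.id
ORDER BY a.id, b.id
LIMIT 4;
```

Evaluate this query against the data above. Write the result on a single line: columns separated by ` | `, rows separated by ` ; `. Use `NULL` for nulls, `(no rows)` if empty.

1 | 3 ; 2 | 5 ; 2 | 10 ; 2 | 14

Pairs (a,b) with same category, a.price < b.price, a.id < b.id.
category groups: Electronics:{7,9} Garden:{2,5,10,14} Sports:{1,3} Toys:{4,6,8,11,12,13}
Ordered by (a.id, b.id); first 4.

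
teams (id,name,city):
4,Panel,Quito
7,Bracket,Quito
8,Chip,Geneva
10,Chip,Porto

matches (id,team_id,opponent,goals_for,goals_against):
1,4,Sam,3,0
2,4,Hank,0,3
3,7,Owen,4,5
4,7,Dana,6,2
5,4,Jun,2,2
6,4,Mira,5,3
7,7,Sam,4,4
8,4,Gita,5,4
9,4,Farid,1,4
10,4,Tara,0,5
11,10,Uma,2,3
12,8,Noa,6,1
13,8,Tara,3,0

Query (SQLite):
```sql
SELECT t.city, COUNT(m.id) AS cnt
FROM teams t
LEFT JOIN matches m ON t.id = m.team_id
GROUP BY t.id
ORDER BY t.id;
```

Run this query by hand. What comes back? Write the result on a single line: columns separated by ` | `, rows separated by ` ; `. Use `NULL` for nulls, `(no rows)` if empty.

Quito | 7 ; Quito | 3 ; Geneva | 2 ; Porto | 1

LEFT JOIN keeps every teams row; unmatched ones get NULL for matches columns.
Group by teams.id and compute COUNT(m.id). COUNT(col) of an all-NULL group is 0.
  4: ids {1, 2, 5, 6, 8, 9, 10} → COUNT(m.id)=7
  7: ids {3, 4, 7} → COUNT(m.id)=3
  8: ids {12, 13} → COUNT(m.id)=2
  10: ids {11} → COUNT(m.id)=1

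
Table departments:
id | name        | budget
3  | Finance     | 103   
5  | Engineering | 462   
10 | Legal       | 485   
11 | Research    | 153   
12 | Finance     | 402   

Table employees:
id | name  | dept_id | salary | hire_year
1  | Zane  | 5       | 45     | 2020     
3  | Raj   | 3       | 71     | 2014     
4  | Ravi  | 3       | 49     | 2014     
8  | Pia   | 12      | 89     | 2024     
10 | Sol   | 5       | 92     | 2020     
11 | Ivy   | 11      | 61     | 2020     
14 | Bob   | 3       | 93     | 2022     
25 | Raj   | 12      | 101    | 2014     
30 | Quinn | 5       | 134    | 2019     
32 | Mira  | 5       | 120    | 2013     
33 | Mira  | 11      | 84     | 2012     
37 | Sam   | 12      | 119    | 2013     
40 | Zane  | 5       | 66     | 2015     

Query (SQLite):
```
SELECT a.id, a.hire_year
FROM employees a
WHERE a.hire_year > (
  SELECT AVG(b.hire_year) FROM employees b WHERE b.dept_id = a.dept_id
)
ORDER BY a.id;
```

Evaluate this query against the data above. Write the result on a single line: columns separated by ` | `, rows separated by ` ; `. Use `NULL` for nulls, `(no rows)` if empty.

1 | 2020 ; 8 | 2024 ; 10 | 2020 ; 11 | 2020 ; 14 | 2022 ; 30 | 2019

For each employees row a, compute AVG(hire_year) over rows sharing a.dept_id.
Keep row a if a.hire_year > that per-group AVG.
  dept_id=3: AVG(hire_year) = 2016.666667
  dept_id=5: AVG(hire_year) = 2017.4
  dept_id=11: AVG(hire_year) = 2016.0
  dept_id=12: AVG(hire_year) = 2017.0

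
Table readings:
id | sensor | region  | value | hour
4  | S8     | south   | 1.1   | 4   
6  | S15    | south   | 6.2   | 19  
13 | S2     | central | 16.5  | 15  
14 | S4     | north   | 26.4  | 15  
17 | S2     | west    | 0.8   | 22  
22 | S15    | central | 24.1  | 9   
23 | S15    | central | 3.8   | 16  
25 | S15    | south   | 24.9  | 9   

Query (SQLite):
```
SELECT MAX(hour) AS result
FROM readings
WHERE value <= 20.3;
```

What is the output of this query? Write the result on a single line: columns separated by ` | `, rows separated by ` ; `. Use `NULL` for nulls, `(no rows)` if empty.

Rows where value <= 20.3 → hour values: [4, 19, 15, 22, 16].
MAX of non-NULL values = 22.

22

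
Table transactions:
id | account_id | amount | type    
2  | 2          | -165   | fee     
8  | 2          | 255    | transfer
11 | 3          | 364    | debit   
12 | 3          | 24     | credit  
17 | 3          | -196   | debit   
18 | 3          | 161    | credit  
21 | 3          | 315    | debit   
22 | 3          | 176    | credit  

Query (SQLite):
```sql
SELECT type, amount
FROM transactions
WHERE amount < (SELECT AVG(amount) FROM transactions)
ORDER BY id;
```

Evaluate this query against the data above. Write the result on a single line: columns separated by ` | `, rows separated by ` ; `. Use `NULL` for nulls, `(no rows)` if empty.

fee | -165 ; credit | 24 ; debit | -196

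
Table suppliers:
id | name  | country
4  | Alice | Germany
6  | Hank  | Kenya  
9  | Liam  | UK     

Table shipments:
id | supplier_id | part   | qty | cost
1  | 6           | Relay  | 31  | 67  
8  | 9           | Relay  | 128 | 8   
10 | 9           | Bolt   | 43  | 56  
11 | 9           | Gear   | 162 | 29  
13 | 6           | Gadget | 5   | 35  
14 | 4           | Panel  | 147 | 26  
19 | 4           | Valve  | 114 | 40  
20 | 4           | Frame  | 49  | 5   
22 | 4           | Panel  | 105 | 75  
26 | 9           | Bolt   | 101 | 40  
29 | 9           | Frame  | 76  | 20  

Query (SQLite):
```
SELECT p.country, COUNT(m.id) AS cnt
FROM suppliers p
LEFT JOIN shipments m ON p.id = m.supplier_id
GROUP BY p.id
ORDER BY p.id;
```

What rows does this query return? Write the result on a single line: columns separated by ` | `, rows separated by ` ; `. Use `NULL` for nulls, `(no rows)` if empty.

Germany | 4 ; Kenya | 2 ; UK | 5

LEFT JOIN keeps every suppliers row; unmatched ones get NULL for shipments columns.
Group by suppliers.id and compute COUNT(m.id). COUNT(col) of an all-NULL group is 0.
  4: ids {14, 19, 20, 22} → COUNT(m.id)=4
  6: ids {1, 13} → COUNT(m.id)=2
  9: ids {8, 10, 11, 26, 29} → COUNT(m.id)=5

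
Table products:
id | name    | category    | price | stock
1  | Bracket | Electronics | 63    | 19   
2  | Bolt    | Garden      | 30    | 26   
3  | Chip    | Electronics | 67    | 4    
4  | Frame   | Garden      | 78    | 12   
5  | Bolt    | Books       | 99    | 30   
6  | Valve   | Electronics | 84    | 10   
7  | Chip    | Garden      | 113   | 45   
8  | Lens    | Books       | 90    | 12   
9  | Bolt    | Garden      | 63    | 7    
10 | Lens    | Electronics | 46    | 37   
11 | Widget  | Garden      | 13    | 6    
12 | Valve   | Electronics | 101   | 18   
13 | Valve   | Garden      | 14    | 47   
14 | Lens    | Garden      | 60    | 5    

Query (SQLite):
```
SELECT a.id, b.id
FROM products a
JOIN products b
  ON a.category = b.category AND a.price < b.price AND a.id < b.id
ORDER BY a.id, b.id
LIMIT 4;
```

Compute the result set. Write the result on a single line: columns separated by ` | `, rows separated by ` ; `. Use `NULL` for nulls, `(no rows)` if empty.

1 | 3 ; 1 | 6 ; 1 | 12 ; 2 | 4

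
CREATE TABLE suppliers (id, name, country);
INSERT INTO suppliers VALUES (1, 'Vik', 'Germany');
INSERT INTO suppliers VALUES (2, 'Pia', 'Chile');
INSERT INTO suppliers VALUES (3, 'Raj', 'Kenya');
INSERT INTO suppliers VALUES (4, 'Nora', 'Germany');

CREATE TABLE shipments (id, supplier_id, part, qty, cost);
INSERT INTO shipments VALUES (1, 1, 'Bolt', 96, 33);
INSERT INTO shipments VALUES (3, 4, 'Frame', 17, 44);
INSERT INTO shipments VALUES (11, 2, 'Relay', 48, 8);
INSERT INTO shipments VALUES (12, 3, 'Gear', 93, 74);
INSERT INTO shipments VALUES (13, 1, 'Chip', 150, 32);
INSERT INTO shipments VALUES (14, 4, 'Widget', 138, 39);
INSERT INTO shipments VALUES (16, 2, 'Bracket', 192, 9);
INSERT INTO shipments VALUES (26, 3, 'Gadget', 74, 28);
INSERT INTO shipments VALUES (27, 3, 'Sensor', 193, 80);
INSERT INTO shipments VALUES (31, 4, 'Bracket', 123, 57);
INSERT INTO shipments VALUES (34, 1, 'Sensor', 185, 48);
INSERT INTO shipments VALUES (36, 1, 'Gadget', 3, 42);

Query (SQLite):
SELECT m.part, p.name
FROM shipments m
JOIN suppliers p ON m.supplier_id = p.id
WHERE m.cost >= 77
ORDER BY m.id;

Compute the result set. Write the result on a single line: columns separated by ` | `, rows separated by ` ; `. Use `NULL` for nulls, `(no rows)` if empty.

Sensor | Raj

Each shipments row matches the suppliers row where supplier_id = suppliers.id.
Then keep rows with m.cost >= 77.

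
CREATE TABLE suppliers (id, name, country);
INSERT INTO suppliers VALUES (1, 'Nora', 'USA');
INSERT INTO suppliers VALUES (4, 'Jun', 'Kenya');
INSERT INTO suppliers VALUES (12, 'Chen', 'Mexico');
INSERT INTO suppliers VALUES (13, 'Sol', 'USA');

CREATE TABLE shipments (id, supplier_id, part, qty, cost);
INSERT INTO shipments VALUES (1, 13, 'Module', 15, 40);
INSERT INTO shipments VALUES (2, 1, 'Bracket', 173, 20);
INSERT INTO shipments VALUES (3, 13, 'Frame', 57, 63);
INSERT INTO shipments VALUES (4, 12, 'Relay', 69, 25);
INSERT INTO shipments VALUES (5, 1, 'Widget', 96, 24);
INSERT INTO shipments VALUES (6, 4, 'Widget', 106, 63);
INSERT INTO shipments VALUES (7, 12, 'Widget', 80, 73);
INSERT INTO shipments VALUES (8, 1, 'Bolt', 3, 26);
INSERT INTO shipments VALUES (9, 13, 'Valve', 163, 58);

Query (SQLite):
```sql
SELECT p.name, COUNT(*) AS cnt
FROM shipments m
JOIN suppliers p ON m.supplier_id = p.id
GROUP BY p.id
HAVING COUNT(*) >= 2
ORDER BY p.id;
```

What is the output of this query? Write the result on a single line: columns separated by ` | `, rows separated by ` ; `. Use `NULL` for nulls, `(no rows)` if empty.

Join each shipments row to its suppliers via supplier_id.
Group joined rows by suppliers.id; compute COUNT(*) per group.
HAVING: keep groups with count ≥ 2.
  1: ids {2, 5, 8} → COUNT(*)=3
  4: ids {6} → COUNT(*)=1
  12: ids {4, 7} → COUNT(*)=2
  13: ids {1, 3, 9} → COUNT(*)=3

Nora | 3 ; Chen | 2 ; Sol | 3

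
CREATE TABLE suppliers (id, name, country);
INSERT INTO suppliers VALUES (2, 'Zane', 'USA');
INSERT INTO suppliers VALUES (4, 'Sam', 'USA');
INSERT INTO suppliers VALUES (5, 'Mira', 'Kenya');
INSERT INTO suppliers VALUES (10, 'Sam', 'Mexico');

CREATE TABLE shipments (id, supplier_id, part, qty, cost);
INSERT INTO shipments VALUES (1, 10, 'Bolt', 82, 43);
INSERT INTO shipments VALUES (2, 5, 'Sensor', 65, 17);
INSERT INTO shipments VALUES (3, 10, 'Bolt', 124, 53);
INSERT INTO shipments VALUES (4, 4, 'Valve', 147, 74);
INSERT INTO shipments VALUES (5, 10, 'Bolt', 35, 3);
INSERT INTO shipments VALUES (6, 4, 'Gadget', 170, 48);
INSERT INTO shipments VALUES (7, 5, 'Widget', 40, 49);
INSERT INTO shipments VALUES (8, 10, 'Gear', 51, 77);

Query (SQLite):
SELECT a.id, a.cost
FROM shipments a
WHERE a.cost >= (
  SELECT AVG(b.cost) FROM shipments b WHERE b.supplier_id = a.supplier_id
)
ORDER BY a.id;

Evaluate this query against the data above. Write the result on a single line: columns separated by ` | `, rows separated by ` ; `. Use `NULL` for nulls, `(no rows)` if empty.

3 | 53 ; 4 | 74 ; 7 | 49 ; 8 | 77

For each shipments row a, compute AVG(cost) over rows sharing a.supplier_id.
Keep row a if a.cost >= that per-group AVG.
  supplier_id=4: AVG(cost) = 61.0
  supplier_id=5: AVG(cost) = 33.0
  supplier_id=10: AVG(cost) = 44.0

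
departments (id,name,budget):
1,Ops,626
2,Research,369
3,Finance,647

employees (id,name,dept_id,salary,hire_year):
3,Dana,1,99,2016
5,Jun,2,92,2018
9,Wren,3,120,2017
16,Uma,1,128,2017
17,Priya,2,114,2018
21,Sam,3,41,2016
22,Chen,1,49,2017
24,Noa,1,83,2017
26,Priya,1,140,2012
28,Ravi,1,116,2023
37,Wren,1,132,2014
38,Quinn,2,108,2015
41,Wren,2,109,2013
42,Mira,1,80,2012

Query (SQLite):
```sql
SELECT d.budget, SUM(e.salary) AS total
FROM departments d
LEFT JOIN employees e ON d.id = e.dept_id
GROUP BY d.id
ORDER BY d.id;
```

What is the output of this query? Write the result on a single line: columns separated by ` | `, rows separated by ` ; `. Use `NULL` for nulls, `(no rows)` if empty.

626 | 827 ; 369 | 423 ; 647 | 161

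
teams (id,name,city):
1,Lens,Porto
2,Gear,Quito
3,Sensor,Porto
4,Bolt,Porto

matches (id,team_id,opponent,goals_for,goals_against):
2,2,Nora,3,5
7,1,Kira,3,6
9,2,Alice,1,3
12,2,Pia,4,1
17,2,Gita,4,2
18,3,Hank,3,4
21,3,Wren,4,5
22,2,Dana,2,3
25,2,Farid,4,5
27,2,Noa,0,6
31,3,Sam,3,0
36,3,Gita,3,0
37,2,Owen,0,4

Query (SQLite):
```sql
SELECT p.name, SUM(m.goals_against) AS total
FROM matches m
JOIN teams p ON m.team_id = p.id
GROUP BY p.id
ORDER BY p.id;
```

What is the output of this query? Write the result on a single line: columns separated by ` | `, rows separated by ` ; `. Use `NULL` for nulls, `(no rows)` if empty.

Join each matches row to its teams via team_id.
Group joined rows by teams.id; compute SUM(m.goals_against) per group.
  1: ids {7} → SUM(m.goals_against)=6
  2: ids {2, 9, 12, 17, 22, 25, 27, 37} → SUM(m.goals_against)=29
  3: ids {18, 21, 31, 36} → SUM(m.goals_against)=9

Lens | 6 ; Gear | 29 ; Sensor | 9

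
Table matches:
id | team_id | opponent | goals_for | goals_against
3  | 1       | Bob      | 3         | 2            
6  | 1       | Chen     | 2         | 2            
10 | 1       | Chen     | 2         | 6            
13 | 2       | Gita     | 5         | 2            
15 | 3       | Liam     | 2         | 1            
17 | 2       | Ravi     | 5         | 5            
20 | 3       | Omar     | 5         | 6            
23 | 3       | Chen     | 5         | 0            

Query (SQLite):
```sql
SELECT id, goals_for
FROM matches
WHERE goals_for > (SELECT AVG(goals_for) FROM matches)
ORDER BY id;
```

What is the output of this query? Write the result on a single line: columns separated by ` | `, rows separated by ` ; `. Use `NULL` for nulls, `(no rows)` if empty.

13 | 5 ; 17 | 5 ; 20 | 5 ; 23 | 5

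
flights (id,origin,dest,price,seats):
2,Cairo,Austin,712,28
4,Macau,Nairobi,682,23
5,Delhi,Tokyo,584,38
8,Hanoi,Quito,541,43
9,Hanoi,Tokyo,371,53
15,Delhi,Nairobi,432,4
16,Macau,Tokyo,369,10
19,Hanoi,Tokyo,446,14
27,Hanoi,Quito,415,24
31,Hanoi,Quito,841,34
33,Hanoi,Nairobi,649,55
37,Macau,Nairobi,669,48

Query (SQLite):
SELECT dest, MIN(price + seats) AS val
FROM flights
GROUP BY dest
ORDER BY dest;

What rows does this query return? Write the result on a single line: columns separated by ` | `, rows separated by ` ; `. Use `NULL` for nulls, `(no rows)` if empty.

For each row compute price + seats.
Group by dest; take MIN of the expression per group.
  Austin: ids {2} → MIN(price + seats)=740
  Nairobi: ids {4, 15, 33, 37} → MIN(price + seats)=436
  Quito: ids {8, 27, 31} → MIN(price + seats)=439
  Tokyo: ids {5, 9, 16, 19} → MIN(price + seats)=379

Austin | 740 ; Nairobi | 436 ; Quito | 439 ; Tokyo | 379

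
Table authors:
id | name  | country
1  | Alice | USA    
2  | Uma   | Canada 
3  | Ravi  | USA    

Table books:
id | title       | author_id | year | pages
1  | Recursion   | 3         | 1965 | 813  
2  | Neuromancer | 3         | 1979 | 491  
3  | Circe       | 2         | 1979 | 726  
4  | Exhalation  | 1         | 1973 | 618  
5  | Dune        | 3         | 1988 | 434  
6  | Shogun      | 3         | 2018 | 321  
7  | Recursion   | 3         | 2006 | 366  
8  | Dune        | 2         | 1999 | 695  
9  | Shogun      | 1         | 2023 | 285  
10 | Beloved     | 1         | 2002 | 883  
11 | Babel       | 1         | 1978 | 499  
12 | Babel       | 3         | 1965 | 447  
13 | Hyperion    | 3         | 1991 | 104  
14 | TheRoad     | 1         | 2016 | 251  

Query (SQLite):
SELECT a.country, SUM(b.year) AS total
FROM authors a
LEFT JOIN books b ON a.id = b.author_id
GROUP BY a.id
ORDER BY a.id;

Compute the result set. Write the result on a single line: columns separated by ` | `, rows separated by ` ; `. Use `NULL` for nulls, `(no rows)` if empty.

LEFT JOIN keeps every authors row; unmatched ones get NULL for books columns.
Group by authors.id and compute SUM(b.year). SUM over an all-NULL group is NULL.
  1: ids {4, 9, 10, 11, 14} → SUM(b.year)=9992
  2: ids {3, 8} → SUM(b.year)=3978
  3: ids {1, 2, 5, 6, 7, 12, 13} → SUM(b.year)=13912

USA | 9992 ; Canada | 3978 ; USA | 13912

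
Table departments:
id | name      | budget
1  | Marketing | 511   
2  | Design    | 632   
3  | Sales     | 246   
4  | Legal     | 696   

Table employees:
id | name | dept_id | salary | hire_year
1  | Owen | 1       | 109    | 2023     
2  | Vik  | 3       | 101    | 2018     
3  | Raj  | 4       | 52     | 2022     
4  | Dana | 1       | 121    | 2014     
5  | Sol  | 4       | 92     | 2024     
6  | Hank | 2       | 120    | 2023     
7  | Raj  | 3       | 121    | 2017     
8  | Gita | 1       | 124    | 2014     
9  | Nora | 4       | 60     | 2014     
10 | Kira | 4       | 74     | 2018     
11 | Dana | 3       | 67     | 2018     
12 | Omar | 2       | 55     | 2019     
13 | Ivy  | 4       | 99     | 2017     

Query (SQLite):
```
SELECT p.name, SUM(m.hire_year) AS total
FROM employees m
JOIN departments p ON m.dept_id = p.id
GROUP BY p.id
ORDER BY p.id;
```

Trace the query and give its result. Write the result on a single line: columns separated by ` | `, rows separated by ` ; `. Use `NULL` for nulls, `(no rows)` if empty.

Marketing | 6051 ; Design | 4042 ; Sales | 6053 ; Legal | 10095

Join each employees row to its departments via dept_id.
Group joined rows by departments.id; compute SUM(m.hire_year) per group.
  1: ids {1, 4, 8} → SUM(m.hire_year)=6051
  2: ids {6, 12} → SUM(m.hire_year)=4042
  3: ids {2, 7, 11} → SUM(m.hire_year)=6053
  4: ids {3, 5, 9, 10, 13} → SUM(m.hire_year)=10095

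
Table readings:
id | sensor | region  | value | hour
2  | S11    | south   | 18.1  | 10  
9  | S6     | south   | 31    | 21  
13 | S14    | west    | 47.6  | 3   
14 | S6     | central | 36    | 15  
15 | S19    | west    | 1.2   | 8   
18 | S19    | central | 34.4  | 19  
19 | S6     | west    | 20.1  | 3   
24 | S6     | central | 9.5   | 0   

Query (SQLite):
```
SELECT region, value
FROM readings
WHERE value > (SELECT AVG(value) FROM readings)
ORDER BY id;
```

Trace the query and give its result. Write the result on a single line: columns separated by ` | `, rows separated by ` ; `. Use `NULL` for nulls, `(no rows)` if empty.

south | 31 ; west | 47.6 ; central | 36 ; central | 34.4

Scalar subquery: AVG(value) over all readings rows = 24.7375.
Keep rows where value > that value.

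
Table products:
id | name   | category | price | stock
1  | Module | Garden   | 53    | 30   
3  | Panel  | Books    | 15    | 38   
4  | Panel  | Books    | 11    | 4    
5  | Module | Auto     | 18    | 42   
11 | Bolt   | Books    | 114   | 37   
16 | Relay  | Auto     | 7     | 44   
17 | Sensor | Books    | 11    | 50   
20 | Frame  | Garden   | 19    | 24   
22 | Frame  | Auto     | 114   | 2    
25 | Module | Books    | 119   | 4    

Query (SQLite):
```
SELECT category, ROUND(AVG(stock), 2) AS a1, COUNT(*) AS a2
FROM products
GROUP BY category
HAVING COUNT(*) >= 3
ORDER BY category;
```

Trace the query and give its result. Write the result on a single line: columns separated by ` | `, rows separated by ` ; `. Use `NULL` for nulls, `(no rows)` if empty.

Group products by category.
Per group compute: ROUND(AVG(stock), 2), COUNT(*).
HAVING: drop groups with fewer than 3 rows.
  Auto: ids {5, 16, 22} → ROUND(AVG(stock), 2)=29.33, COUNT(*)=3
  Books: ids {3, 4, 11, 17, 25} → ROUND(AVG(stock), 2)=26.6, COUNT(*)=5
  Garden: ids {1, 20} → ROUND(AVG(stock), 2)=27, COUNT(*)=2

Auto | 29.33 | 3 ; Books | 26.6 | 5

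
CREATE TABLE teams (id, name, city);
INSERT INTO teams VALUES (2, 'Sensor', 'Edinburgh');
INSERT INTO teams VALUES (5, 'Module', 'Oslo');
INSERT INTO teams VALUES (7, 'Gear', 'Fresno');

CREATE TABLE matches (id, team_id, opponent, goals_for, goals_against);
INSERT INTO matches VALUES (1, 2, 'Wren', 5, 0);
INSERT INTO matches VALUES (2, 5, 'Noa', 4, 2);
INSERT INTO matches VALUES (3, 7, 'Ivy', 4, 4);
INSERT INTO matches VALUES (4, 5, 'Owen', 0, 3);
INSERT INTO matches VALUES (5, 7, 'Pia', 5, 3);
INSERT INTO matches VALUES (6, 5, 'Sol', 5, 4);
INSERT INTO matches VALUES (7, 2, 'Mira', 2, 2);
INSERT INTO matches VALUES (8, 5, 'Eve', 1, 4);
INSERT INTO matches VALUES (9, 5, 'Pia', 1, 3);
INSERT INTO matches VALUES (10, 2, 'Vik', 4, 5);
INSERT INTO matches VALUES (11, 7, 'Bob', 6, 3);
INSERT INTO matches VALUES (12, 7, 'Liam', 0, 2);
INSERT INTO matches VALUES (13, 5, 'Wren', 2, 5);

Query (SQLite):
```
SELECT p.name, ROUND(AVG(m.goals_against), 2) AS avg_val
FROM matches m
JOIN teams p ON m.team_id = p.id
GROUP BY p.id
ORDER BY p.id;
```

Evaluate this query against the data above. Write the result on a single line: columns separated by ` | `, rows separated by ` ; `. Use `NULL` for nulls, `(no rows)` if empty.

Sensor | 2.33 ; Module | 3.5 ; Gear | 3

Join each matches row to its teams via team_id.
Group joined rows by teams.id; compute ROUND(AVG(m.goals_against), 2) per group.
  2: ids {1, 7, 10} → ROUND(AVG(m.goals_against), 2)=2.33
  5: ids {2, 4, 6, 8, 9, 13} → ROUND(AVG(m.goals_against), 2)=3.5
  7: ids {3, 5, 11, 12} → ROUND(AVG(m.goals_against), 2)=3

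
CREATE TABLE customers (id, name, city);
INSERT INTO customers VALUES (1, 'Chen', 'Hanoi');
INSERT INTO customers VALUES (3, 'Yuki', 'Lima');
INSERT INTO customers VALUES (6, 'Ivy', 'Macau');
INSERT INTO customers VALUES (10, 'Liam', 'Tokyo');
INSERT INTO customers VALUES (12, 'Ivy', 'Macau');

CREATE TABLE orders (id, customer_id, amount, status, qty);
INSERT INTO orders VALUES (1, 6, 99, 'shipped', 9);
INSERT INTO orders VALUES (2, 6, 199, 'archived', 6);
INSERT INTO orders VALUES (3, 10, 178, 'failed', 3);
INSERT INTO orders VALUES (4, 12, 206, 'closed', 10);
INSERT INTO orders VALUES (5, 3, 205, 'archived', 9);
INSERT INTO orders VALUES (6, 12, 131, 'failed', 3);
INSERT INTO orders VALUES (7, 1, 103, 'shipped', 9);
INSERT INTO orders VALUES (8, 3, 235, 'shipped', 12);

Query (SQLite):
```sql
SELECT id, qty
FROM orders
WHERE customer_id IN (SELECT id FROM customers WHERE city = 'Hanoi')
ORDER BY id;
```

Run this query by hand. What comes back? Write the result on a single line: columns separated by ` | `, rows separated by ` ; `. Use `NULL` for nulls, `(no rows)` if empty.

Inner query: customers.id where city = 'Hanoi'.
Outer: keep orders rows whose customer_id is in that set.
Inner query → {1}

7 | 9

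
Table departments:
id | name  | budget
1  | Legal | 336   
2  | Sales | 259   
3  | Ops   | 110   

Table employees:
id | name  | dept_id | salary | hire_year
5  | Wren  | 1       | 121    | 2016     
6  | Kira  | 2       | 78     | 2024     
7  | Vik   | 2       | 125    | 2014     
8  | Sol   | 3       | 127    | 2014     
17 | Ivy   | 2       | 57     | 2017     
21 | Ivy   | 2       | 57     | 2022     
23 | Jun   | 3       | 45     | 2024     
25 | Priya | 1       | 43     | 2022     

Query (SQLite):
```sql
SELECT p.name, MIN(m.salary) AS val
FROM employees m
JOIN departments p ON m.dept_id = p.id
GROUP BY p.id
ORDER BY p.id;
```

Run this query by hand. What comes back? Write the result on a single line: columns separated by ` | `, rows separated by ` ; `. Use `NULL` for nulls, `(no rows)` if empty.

Join each employees row to its departments via dept_id.
Group joined rows by departments.id; compute MIN(m.salary) per group.
  1: ids {5, 25} → MIN(m.salary)=43
  2: ids {6, 7, 17, 21} → MIN(m.salary)=57
  3: ids {8, 23} → MIN(m.salary)=45

Legal | 43 ; Sales | 57 ; Ops | 45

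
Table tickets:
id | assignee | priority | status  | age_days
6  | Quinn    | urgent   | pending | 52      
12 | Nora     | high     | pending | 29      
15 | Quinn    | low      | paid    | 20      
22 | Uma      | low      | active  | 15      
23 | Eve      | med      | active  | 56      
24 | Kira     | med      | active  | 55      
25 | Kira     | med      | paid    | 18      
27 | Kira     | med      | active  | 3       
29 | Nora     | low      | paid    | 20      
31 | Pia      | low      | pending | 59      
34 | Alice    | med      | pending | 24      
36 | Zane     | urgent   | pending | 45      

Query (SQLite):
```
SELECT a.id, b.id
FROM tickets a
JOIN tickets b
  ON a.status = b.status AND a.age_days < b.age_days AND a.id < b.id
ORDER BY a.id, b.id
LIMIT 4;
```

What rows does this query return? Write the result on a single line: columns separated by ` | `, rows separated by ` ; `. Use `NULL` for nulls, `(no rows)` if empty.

6 | 31 ; 12 | 31 ; 12 | 36 ; 22 | 23

Pairs (a,b) with same status, a.age_days < b.age_days, a.id < b.id.
status groups: active:{22,23,24,27} paid:{15,25,29} pending:{6,12,31,34,36}
Ordered by (a.id, b.id); first 4.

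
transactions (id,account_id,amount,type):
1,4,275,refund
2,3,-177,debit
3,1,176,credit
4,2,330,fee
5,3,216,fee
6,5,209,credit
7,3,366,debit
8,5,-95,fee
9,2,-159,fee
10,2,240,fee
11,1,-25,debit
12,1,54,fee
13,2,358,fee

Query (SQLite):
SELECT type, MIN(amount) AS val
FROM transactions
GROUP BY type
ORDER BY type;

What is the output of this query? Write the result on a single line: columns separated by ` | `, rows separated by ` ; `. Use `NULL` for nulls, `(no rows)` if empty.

credit | 176 ; debit | -177 ; fee | -159 ; refund | 275

Partition transactions by type; compute MIN(amount) within each group.
  credit: ids {3, 6} → MIN(amount)=176
  debit: ids {2, 7, 11} → MIN(amount)=-177
  fee: ids {4, 5, 8, 9, 10, 12, 13} → MIN(amount)=-159
  refund: ids {1} → MIN(amount)=275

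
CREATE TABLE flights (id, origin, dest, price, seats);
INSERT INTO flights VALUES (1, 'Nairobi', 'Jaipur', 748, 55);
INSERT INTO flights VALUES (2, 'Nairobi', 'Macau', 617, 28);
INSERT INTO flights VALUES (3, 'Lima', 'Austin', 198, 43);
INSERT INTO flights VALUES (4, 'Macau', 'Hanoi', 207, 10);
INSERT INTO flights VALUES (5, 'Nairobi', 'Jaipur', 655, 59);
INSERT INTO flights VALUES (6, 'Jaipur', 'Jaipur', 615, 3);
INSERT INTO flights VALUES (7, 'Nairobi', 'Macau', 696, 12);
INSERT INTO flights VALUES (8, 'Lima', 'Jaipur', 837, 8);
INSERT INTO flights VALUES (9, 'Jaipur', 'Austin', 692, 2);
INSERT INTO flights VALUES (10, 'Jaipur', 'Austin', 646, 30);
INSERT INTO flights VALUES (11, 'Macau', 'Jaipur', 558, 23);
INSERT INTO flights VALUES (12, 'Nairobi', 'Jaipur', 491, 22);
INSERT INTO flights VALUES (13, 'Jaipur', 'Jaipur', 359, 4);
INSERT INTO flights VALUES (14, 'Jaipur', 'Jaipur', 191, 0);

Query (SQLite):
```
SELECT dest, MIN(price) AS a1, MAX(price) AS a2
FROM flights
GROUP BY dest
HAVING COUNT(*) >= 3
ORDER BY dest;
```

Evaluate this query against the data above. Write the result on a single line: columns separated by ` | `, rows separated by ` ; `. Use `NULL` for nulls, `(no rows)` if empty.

Austin | 198 | 692 ; Jaipur | 191 | 837

Group flights by dest.
Per group compute: MIN(price), MAX(price).
HAVING: drop groups with fewer than 3 rows.
  Austin: ids {3, 9, 10} → MIN(price)=198, MAX(price)=692
  Hanoi: ids {4} → MIN(price)=207, MAX(price)=207
  Jaipur: ids {1, 5, 6, 8, 11, 12, 13, 14} → MIN(price)=191, MAX(price)=837
  Macau: ids {2, 7} → MIN(price)=617, MAX(price)=696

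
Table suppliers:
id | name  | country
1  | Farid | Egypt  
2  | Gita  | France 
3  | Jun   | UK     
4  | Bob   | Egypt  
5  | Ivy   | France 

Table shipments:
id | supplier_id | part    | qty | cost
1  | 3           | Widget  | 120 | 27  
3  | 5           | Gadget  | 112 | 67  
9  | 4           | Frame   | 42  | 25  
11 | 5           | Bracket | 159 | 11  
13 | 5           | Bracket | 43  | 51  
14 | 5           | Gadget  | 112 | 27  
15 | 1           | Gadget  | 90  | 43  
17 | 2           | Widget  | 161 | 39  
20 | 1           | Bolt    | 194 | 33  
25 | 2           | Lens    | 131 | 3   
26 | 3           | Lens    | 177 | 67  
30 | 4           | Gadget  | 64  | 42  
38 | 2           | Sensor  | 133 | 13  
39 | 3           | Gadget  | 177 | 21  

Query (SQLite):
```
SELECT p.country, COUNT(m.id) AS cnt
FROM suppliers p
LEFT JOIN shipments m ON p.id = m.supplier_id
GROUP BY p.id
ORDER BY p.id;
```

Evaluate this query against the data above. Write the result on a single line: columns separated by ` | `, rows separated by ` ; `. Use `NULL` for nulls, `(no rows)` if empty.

LEFT JOIN keeps every suppliers row; unmatched ones get NULL for shipments columns.
Group by suppliers.id and compute COUNT(m.id). COUNT(col) of an all-NULL group is 0.
  1: ids {15, 20} → COUNT(m.id)=2
  2: ids {17, 25, 38} → COUNT(m.id)=3
  3: ids {1, 26, 39} → COUNT(m.id)=3
  4: ids {9, 30} → COUNT(m.id)=2
  5: ids {3, 11, 13, 14} → COUNT(m.id)=4

Egypt | 2 ; France | 3 ; UK | 3 ; Egypt | 2 ; France | 4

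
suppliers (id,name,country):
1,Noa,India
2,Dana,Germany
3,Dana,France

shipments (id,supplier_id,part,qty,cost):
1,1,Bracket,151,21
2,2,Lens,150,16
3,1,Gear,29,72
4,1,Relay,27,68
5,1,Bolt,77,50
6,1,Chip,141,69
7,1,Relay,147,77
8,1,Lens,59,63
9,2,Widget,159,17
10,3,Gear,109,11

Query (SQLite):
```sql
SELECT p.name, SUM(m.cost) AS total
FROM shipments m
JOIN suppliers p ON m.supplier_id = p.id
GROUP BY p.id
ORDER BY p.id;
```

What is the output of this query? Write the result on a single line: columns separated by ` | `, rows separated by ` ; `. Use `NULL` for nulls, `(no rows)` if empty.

Join each shipments row to its suppliers via supplier_id.
Group joined rows by suppliers.id; compute SUM(m.cost) per group.
  1: ids {1, 3, 4, 5, 6, 7, 8} → SUM(m.cost)=420
  2: ids {2, 9} → SUM(m.cost)=33
  3: ids {10} → SUM(m.cost)=11

Noa | 420 ; Dana | 33 ; Dana | 11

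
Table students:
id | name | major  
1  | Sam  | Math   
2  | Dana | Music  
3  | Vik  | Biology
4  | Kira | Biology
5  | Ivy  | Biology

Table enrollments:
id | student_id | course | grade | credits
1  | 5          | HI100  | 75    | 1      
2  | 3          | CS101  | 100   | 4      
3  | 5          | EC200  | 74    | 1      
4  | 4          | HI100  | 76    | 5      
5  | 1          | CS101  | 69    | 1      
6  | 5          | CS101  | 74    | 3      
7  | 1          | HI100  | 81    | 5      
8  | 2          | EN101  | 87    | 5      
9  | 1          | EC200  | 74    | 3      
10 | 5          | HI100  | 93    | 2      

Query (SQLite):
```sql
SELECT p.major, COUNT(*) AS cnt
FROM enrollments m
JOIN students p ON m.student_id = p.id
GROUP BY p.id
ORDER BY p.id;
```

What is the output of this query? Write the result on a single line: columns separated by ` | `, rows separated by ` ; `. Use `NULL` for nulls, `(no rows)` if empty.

Math | 3 ; Music | 1 ; Biology | 1 ; Biology | 1 ; Biology | 4

Join each enrollments row to its students via student_id.
Group joined rows by students.id; compute COUNT(*) per group.
  1: ids {5, 7, 9} → COUNT(*)=3
  2: ids {8} → COUNT(*)=1
  3: ids {2} → COUNT(*)=1
  4: ids {4} → COUNT(*)=1
  5: ids {1, 3, 6, 10} → COUNT(*)=4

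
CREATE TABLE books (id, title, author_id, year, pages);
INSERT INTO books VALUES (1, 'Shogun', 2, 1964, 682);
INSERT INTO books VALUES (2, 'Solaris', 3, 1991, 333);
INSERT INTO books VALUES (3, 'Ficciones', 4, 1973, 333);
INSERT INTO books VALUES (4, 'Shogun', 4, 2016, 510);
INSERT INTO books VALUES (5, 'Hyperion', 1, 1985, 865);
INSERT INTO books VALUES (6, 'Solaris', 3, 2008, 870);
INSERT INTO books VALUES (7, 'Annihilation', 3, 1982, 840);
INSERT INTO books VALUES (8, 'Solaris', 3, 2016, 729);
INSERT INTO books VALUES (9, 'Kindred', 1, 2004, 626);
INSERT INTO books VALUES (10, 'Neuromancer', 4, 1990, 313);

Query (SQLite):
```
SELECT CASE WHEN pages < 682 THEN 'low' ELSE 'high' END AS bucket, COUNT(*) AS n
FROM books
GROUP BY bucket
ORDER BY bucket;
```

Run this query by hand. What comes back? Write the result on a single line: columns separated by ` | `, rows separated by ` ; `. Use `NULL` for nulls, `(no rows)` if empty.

high | 5 ; low | 5

Bucket rows by pages < 682 → 'low' else 'high'; count each bucket.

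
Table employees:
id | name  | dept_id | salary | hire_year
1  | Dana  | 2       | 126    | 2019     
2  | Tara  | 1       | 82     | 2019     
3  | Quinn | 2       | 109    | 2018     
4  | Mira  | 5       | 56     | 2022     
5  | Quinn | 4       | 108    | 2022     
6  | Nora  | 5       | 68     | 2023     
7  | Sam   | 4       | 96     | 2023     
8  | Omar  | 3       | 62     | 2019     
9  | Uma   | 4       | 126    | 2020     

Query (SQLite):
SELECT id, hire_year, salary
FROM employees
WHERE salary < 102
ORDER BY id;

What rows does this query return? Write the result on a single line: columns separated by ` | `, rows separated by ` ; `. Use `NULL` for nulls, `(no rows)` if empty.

2 | 2019 | 82 ; 4 | 2022 | 56 ; 6 | 2023 | 68 ; 7 | 2023 | 96 ; 8 | 2019 | 62

salary < 102: ids {2, 4, 6, 7, 8}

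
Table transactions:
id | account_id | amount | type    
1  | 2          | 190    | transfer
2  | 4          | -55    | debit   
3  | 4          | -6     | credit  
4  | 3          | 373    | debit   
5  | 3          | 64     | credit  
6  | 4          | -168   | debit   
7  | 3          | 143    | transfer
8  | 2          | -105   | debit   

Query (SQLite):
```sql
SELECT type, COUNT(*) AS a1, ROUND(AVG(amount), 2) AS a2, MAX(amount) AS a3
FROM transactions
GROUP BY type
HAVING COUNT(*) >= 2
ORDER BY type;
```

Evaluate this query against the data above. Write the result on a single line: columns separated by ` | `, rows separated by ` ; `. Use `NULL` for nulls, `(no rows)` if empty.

credit | 2 | 29 | 64 ; debit | 4 | 11.25 | 373 ; transfer | 2 | 166.5 | 190

Group transactions by type.
Per group compute: COUNT(*), ROUND(AVG(amount), 2), MAX(amount).
HAVING: drop groups with fewer than 2 rows.
  credit: ids {3, 5} → COUNT(*)=2, ROUND(AVG(amount), 2)=29, MAX(amount)=64
  debit: ids {2, 4, 6, 8} → COUNT(*)=4, ROUND(AVG(amount), 2)=11.25, MAX(amount)=373
  transfer: ids {1, 7} → COUNT(*)=2, ROUND(AVG(amount), 2)=166.5, MAX(amount)=190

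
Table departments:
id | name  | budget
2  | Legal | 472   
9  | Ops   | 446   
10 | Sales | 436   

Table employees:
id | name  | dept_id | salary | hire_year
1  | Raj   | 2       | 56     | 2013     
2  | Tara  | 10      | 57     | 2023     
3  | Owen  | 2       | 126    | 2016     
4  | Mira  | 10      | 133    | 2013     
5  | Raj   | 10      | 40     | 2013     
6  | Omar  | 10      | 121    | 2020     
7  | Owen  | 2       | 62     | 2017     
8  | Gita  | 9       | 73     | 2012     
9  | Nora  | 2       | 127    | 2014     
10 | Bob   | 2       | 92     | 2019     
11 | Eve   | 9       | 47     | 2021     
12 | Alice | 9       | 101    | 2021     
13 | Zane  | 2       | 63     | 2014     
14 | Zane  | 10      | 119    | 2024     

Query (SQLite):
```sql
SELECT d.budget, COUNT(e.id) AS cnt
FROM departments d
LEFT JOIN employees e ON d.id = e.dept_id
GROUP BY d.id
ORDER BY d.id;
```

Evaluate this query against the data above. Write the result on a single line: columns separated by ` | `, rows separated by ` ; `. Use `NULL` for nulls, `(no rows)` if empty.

472 | 6 ; 446 | 3 ; 436 | 5

LEFT JOIN keeps every departments row; unmatched ones get NULL for employees columns.
Group by departments.id and compute COUNT(e.id). COUNT(col) of an all-NULL group is 0.
  2: ids {1, 3, 7, 9, 10, 13} → COUNT(e.id)=6
  9: ids {8, 11, 12} → COUNT(e.id)=3
  10: ids {2, 4, 5, 6, 14} → COUNT(e.id)=5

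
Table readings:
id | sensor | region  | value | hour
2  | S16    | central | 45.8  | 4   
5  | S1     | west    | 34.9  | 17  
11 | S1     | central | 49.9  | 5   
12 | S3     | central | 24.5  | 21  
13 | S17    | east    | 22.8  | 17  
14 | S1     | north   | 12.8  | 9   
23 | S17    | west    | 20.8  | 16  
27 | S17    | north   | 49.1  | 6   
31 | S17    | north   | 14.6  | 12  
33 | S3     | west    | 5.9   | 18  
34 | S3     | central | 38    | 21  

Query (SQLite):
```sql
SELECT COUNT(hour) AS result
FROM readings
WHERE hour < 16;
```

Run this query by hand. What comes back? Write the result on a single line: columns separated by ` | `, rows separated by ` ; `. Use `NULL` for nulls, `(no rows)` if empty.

5

Rows where hour < 16 → hour values: [4, 5, 9, 6, 12].
COUNT(hour) counts non-NULL values → 5.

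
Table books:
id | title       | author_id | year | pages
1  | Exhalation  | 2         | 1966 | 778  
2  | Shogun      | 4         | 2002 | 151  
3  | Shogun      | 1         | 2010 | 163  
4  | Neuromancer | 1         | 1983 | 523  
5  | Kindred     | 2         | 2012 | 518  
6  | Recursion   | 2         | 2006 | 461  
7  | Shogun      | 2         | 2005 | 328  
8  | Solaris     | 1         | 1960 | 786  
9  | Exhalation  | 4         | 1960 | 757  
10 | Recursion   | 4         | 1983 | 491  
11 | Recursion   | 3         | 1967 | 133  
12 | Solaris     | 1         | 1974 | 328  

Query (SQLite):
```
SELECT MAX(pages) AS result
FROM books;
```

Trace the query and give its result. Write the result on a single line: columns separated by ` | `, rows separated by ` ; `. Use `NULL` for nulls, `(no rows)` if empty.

786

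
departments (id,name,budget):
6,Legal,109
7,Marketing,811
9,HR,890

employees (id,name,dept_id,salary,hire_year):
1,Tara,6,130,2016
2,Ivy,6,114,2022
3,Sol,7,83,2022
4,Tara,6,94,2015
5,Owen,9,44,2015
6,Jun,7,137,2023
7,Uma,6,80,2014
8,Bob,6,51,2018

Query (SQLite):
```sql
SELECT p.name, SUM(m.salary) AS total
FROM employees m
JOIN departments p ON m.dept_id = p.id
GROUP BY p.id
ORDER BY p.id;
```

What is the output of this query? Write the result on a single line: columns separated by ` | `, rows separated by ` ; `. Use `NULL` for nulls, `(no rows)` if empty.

Join each employees row to its departments via dept_id.
Group joined rows by departments.id; compute SUM(m.salary) per group.
  6: ids {1, 2, 4, 7, 8} → SUM(m.salary)=469
  7: ids {3, 6} → SUM(m.salary)=220
  9: ids {5} → SUM(m.salary)=44

Legal | 469 ; Marketing | 220 ; HR | 44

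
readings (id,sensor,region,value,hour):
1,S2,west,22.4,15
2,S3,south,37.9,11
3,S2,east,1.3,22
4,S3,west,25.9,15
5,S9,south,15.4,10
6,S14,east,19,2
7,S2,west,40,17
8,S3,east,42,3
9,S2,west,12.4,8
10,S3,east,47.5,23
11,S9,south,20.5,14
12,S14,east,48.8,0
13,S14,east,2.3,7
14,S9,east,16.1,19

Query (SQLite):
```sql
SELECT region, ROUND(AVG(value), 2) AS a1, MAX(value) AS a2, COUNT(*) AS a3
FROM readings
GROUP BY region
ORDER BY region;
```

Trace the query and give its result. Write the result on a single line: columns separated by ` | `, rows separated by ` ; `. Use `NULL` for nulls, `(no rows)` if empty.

east | 25.29 | 48.8 | 7 ; south | 24.6 | 37.9 | 3 ; west | 25.18 | 40 | 4

Group readings by region.
Per group compute: ROUND(AVG(value), 2), MAX(value), COUNT(*).
  east: ids {3, 6, 8, 10, 12, 13, 14} → ROUND(AVG(value), 2)=25.29, MAX(value)=48.8, COUNT(*)=7
  south: ids {2, 5, 11} → ROUND(AVG(value), 2)=24.6, MAX(value)=37.9, COUNT(*)=3
  west: ids {1, 4, 7, 9} → ROUND(AVG(value), 2)=25.18, MAX(value)=40, COUNT(*)=4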